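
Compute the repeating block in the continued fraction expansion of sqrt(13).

Write x_i = (sqrt(13) + m_i)/d_i with (m_0, d_0) = (0, 1). a_0 = floor(sqrt(13)) = 3, since 3^2 = 9 <= 13 < 16 = 4^2.
Iterate m_{i+1} = d_i*a_i - m_i, d_{i+1} = (13 - m_{i+1}^2)/d_i, a_{i+1} = floor((a_0 + m_{i+1})/d_{i+1}):
  m_1 = 1*3 - 0 = 3, d_1 = (13 - 3^2)/1 = 4/1 = 4, a_1 = floor((3 + 3)/4) = 1.
  m_2 = 4*1 - 3 = 1, d_2 = (13 - 1^2)/4 = 12/4 = 3, a_2 = floor((3 + 1)/3) = 1.
  m_3 = 3*1 - 1 = 2, d_3 = (13 - 2^2)/3 = 9/3 = 3, a_3 = floor((3 + 2)/3) = 1.
  m_4 = 3*1 - 2 = 1, d_4 = (13 - 1^2)/3 = 12/3 = 4, a_4 = floor((3 + 1)/4) = 1.
  m_5 = 4*1 - 1 = 3, d_5 = (13 - 3^2)/4 = 4/4 = 1, a_5 = floor((3 + 3)/1) = 6.
  m_6 = 1*6 - 3 = 3, d_6 = (13 - 3^2)/1 = 4/1 = 4: (m_6, d_6) = (m_1, d_1) = (3, 4), so from here the quotients repeat a_1, ..., a_5; the period length is 5.
Hence the expansion of sqrt(13) is a_0 = 3 followed by the repeating block 1, 1, 1, 1, 6 (period 5).

[3; (1, 1, 1, 1, 6)]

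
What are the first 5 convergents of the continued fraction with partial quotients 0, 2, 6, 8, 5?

Using the convergent recurrence p_i = a_i*p_{i-1} + p_{i-2}, q_i = a_i*q_{i-1} + q_{i-2} with p_{-2}=0, p_{-1}=1, q_{-2}=1, q_{-1}=0:
  i=0: a_0=0, p_0 = 0*1 + 0 = 0, q_0 = 0*0 + 1 = 1.
  i=1: a_1=2, p_1 = 2*0 + 1 = 1, q_1 = 2*1 + 0 = 2.
  i=2: a_2=6, p_2 = 6*1 + 0 = 6, q_2 = 6*2 + 1 = 13.
  i=3: a_3=8, p_3 = 8*6 + 1 = 49, q_3 = 8*13 + 2 = 106.
  i=4: a_4=5, p_4 = 5*49 + 6 = 251, q_4 = 5*106 + 13 = 543.

0/1, 1/2, 6/13, 49/106, 251/543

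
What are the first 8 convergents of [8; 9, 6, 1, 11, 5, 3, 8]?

Using the convergent recurrence p_i = a_i*p_{i-1} + p_{i-2}, q_i = a_i*q_{i-1} + q_{i-2} with p_{-2}=0, p_{-1}=1, q_{-2}=1, q_{-1}=0:
  i=0: a_0=8, p_0 = 8*1 + 0 = 8, q_0 = 8*0 + 1 = 1.
  i=1: a_1=9, p_1 = 9*8 + 1 = 73, q_1 = 9*1 + 0 = 9.
  i=2: a_2=6, p_2 = 6*73 + 8 = 446, q_2 = 6*9 + 1 = 55.
  i=3: a_3=1, p_3 = 1*446 + 73 = 519, q_3 = 1*55 + 9 = 64.
  i=4: a_4=11, p_4 = 11*519 + 446 = 6155, q_4 = 11*64 + 55 = 759.
  i=5: a_5=5, p_5 = 5*6155 + 519 = 31294, q_5 = 5*759 + 64 = 3859.
  i=6: a_6=3, p_6 = 3*31294 + 6155 = 100037, q_6 = 3*3859 + 759 = 12336.
  i=7: a_7=8, p_7 = 8*100037 + 31294 = 831590, q_7 = 8*12336 + 3859 = 102547.

8/1, 73/9, 446/55, 519/64, 6155/759, 31294/3859, 100037/12336, 831590/102547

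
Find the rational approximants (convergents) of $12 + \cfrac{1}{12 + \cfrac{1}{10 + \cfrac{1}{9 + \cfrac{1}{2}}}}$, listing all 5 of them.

Using the convergent recurrence p_i = a_i*p_{i-1} + p_{i-2}, q_i = a_i*q_{i-1} + q_{i-2} with p_{-2}=0, p_{-1}=1, q_{-2}=1, q_{-1}=0:
  i=0: a_0=12, p_0 = 12*1 + 0 = 12, q_0 = 12*0 + 1 = 1.
  i=1: a_1=12, p_1 = 12*12 + 1 = 145, q_1 = 12*1 + 0 = 12.
  i=2: a_2=10, p_2 = 10*145 + 12 = 1462, q_2 = 10*12 + 1 = 121.
  i=3: a_3=9, p_3 = 9*1462 + 145 = 13303, q_3 = 9*121 + 12 = 1101.
  i=4: a_4=2, p_4 = 2*13303 + 1462 = 28068, q_4 = 2*1101 + 121 = 2323.

12/1, 145/12, 1462/121, 13303/1101, 28068/2323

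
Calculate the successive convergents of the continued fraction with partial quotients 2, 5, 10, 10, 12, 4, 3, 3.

2/1, 11/5, 112/51, 1131/515, 13684/6231, 55867/25439, 181285/82548, 599722/273083

Using the convergent recurrence p_i = a_i*p_{i-1} + p_{i-2}, q_i = a_i*q_{i-1} + q_{i-2} with p_{-2}=0, p_{-1}=1, q_{-2}=1, q_{-1}=0:
  i=0: a_0=2, p_0 = 2*1 + 0 = 2, q_0 = 2*0 + 1 = 1.
  i=1: a_1=5, p_1 = 5*2 + 1 = 11, q_1 = 5*1 + 0 = 5.
  i=2: a_2=10, p_2 = 10*11 + 2 = 112, q_2 = 10*5 + 1 = 51.
  i=3: a_3=10, p_3 = 10*112 + 11 = 1131, q_3 = 10*51 + 5 = 515.
  i=4: a_4=12, p_4 = 12*1131 + 112 = 13684, q_4 = 12*515 + 51 = 6231.
  i=5: a_5=4, p_5 = 4*13684 + 1131 = 55867, q_5 = 4*6231 + 515 = 25439.
  i=6: a_6=3, p_6 = 3*55867 + 13684 = 181285, q_6 = 3*25439 + 6231 = 82548.
  i=7: a_7=3, p_7 = 3*181285 + 55867 = 599722, q_7 = 3*82548 + 25439 = 273083.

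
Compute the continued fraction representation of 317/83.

[3; 1, 4, 1, 1, 7]

Run the Euclidean algorithm on 317 and 83; the successive quotients are the partial quotients a_0, a_1, ... (each step inverts the fractional part left over by the previous one):
  317 = 3*83 + 68, so a_0 = 3.
  83 = 1*68 + 15, so a_1 = 1.
  68 = 4*15 + 8, so a_2 = 4.
  15 = 1*8 + 7, so a_3 = 1.
  8 = 1*7 + 1, so a_4 = 1.
  7 = 7*1 + 0, so a_5 = 7.
The remainder reaches 0 after 6 divisions, so the expansion has 6 partial quotients, read off in order.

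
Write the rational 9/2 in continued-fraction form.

Run the Euclidean algorithm on 9 and 2; the successive quotients are the partial quotients a_0, a_1, ... (each step inverts the fractional part left over by the previous one):
  9 = 4*2 + 1, so a_0 = 4.
  2 = 2*1 + 0, so a_1 = 2.
The remainder reaches 0 after 2 divisions, so the expansion has 2 partial quotients, read off in order.

[4; 2]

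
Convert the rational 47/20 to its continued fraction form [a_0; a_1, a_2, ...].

[2; 2, 1, 6]

Run the Euclidean algorithm on 47 and 20; the successive quotients are the partial quotients a_0, a_1, ... (each step inverts the fractional part left over by the previous one):
  47 = 2*20 + 7, so a_0 = 2.
  20 = 2*7 + 6, so a_1 = 2.
  7 = 1*6 + 1, so a_2 = 1.
  6 = 6*1 + 0, so a_3 = 6.
The remainder reaches 0 after 4 divisions, so the expansion has 4 partial quotients, read off in order.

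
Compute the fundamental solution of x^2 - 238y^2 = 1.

First expand sqrt(238) as a continued fraction. With x_i = (sqrt(238) + m_i)/d_i and (m_0, d_0) = (0, 1): a_0 = floor(sqrt(238)) = 15, since 15^2 = 225 <= 238 < 256 = 16^2.
Iterate m_{i+1} = d_i*a_i - m_i, d_{i+1} = (238 - m_{i+1}^2)/d_i, a_{i+1} = floor((a_0 + m_{i+1})/d_{i+1}):
  m_1 = 1*15 - 0 = 15, d_1 = (238 - 15^2)/1 = 13/1 = 13, a_1 = floor((15 + 15)/13) = 2.
  m_2 = 13*2 - 15 = 11, d_2 = (238 - 11^2)/13 = 117/13 = 9, a_2 = floor((15 + 11)/9) = 2.
  m_3 = 9*2 - 11 = 7, d_3 = (238 - 7^2)/9 = 189/9 = 21, a_3 = floor((15 + 7)/21) = 1.
  m_4 = 21*1 - 7 = 14, d_4 = (238 - 14^2)/21 = 42/21 = 2, a_4 = floor((15 + 14)/2) = 14.
  m_5 = 2*14 - 14 = 14, d_5 = (238 - 14^2)/2 = 42/2 = 21, a_5 = floor((15 + 14)/21) = 1.
  m_6 = 21*1 - 14 = 7, d_6 = (238 - 7^2)/21 = 189/21 = 9, a_6 = floor((15 + 7)/9) = 2.
  m_7 = 9*2 - 7 = 11, d_7 = (238 - 11^2)/9 = 117/9 = 13, a_7 = floor((15 + 11)/13) = 2.
  m_8 = 13*2 - 11 = 15, d_8 = (238 - 15^2)/13 = 13/13 = 1, a_8 = floor((15 + 15)/1) = 30.
  m_9 = 1*30 - 15 = 15, d_9 = (238 - 15^2)/1 = 13/1 = 13: (m_9, d_9) = (m_1, d_1) = (15, 13), so from here the quotients repeat a_1, ..., a_8; the period length is 8.
So sqrt(238) = [15; (2, 2, 1, 14, 1, 2, 2, 30)] with period length k = 8.
k is even, so the fundamental solution of x^2 - 238y^2 = 1 is (p_{k-1}, q_{k-1}) = (p_7, q_7); compute convergents through index 7.
Convergents (p_i = a_i*p_{i-1} + p_{i-2}, q_i = a_i*q_{i-1} + q_{i-2} with p_{-2}=0, p_{-1}=1, q_{-2}=1, q_{-1}=0):
  i=0: a_0=15, p_0 = 15*1 + 0 = 15, q_0 = 15*0 + 1 = 1.
  i=1: a_1=2, p_1 = 2*15 + 1 = 31, q_1 = 2*1 + 0 = 2.
  i=2: a_2=2, p_2 = 2*31 + 15 = 77, q_2 = 2*2 + 1 = 5.
  i=3: a_3=1, p_3 = 1*77 + 31 = 108, q_3 = 1*5 + 2 = 7.
  i=4: a_4=14, p_4 = 14*108 + 77 = 1589, q_4 = 14*7 + 5 = 103.
  i=5: a_5=1, p_5 = 1*1589 + 108 = 1697, q_5 = 1*103 + 7 = 110.
  i=6: a_6=2, p_6 = 2*1697 + 1589 = 4983, q_6 = 2*110 + 103 = 323.
  i=7: a_7=2, p_7 = 2*4983 + 1697 = 11663, q_7 = 2*323 + 110 = 756.
Check: 11663^2 - 238*756^2 = 136025569 - 136025568 = 1, so (x, y) = (11663, 756) solves the equation, and by the theorem it is the least positive solution.

(x, y) = (11663, 756)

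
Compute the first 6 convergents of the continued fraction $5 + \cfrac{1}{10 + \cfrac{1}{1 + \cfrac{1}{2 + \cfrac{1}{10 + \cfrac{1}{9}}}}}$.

5/1, 51/10, 56/11, 163/32, 1686/331, 15337/3011

Using the convergent recurrence p_i = a_i*p_{i-1} + p_{i-2}, q_i = a_i*q_{i-1} + q_{i-2} with p_{-2}=0, p_{-1}=1, q_{-2}=1, q_{-1}=0:
  i=0: a_0=5, p_0 = 5*1 + 0 = 5, q_0 = 5*0 + 1 = 1.
  i=1: a_1=10, p_1 = 10*5 + 1 = 51, q_1 = 10*1 + 0 = 10.
  i=2: a_2=1, p_2 = 1*51 + 5 = 56, q_2 = 1*10 + 1 = 11.
  i=3: a_3=2, p_3 = 2*56 + 51 = 163, q_3 = 2*11 + 10 = 32.
  i=4: a_4=10, p_4 = 10*163 + 56 = 1686, q_4 = 10*32 + 11 = 331.
  i=5: a_5=9, p_5 = 9*1686 + 163 = 15337, q_5 = 9*331 + 32 = 3011.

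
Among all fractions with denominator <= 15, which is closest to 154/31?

5/1

Expand x = 154/31 as a continued fraction with the Euclidean algorithm:
  154 = 4*31 + 30, so a_0 = 4.
  31 = 1*30 + 1, so a_1 = 1.
  30 = 30*1 + 0, so a_2 = 30.
so x = [4; 1, 30].
Convergents (p_i = a_i*p_{i-1} + p_{i-2}, q_i = a_i*q_{i-1} + q_{i-2} with p_{-2}=0, p_{-1}=1, q_{-2}=1, q_{-1}=0), until the denominator exceeds 15:
  i=0: a_0=4, p_0 = 4*1 + 0 = 4, q_0 = 4*0 + 1 = 1.
  i=1: a_1=1, p_1 = 1*4 + 1 = 5, q_1 = 1*1 + 0 = 1.
  i=2: a_2=30, p_2 = 30*5 + 4 = 154, q_2 = 30*1 + 1 = 31.
q_2 = 31 > 15, so the last convergent with denominator <= 15 is p_1/q_1 = 5/1.
The closest fraction with denominator <= 15 is either p_1/q_1 or the intermediate fraction (k*p_1 + p_0)/(k*q_1 + q_0) with the largest k >= 1 whose denominator stays <= 15; these approach x as k grows, and every other convergent or intermediate fraction in range is farther away.
Largest k: floor((15 - q_0)/q_1) = floor((15 - 1)/1) = 14.
That gives (14*5 + 4)/(14*1 + 1) = 74/15.
Compare the errors: |x - 5/1| = |154*1 - 5*31|/(31*1) = 1/31, and |x - 74/15| = |154*15 - 74*31|/(31*15) = 16/465.
Cross-multiplying, 1*465 = 465 < 496 = 16*31, so 1/31 is smaller: the convergent 5/1 is closer to x than 74/15.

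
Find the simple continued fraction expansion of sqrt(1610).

Write x_i = (sqrt(1610) + m_i)/d_i with (m_0, d_0) = (0, 1). a_0 = floor(sqrt(1610)) = 40, since 40^2 = 1600 <= 1610 < 1681 = 41^2.
Iterate m_{i+1} = d_i*a_i - m_i, d_{i+1} = (1610 - m_{i+1}^2)/d_i, a_{i+1} = floor((a_0 + m_{i+1})/d_{i+1}):
  m_1 = 1*40 - 0 = 40, d_1 = (1610 - 40^2)/1 = 10/1 = 10, a_1 = floor((40 + 40)/10) = 8.
  m_2 = 10*8 - 40 = 40, d_2 = (1610 - 40^2)/10 = 10/10 = 1, a_2 = floor((40 + 40)/1) = 80.
  m_3 = 1*80 - 40 = 40, d_3 = (1610 - 40^2)/1 = 10/1 = 10: (m_3, d_3) = (m_1, d_1) = (40, 10), so from here the quotients repeat a_1, a_2; the period length is 2.
Hence the expansion of sqrt(1610) is a_0 = 40 followed by the repeating block 8, 80 (period 2).

[40; (8, 80)]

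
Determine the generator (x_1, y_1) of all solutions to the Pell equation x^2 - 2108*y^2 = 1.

(x, y) = (557567, 12144)

First expand sqrt(2108) as a continued fraction. With x_i = (sqrt(2108) + m_i)/d_i and (m_0, d_0) = (0, 1): a_0 = floor(sqrt(2108)) = 45, since 45^2 = 2025 <= 2108 < 2116 = 46^2.
Iterate m_{i+1} = d_i*a_i - m_i, d_{i+1} = (2108 - m_{i+1}^2)/d_i, a_{i+1} = floor((a_0 + m_{i+1})/d_{i+1}):
  m_1 = 1*45 - 0 = 45, d_1 = (2108 - 45^2)/1 = 83/1 = 83, a_1 = floor((45 + 45)/83) = 1.
  m_2 = 83*1 - 45 = 38, d_2 = (2108 - 38^2)/83 = 664/83 = 8, a_2 = floor((45 + 38)/8) = 10.
  m_3 = 8*10 - 38 = 42, d_3 = (2108 - 42^2)/8 = 344/8 = 43, a_3 = floor((45 + 42)/43) = 2.
  m_4 = 43*2 - 42 = 44, d_4 = (2108 - 44^2)/43 = 172/43 = 4, a_4 = floor((45 + 44)/4) = 22.
  m_5 = 4*22 - 44 = 44, d_5 = (2108 - 44^2)/4 = 172/4 = 43, a_5 = floor((45 + 44)/43) = 2.
  m_6 = 43*2 - 44 = 42, d_6 = (2108 - 42^2)/43 = 344/43 = 8, a_6 = floor((45 + 42)/8) = 10.
  m_7 = 8*10 - 42 = 38, d_7 = (2108 - 38^2)/8 = 664/8 = 83, a_7 = floor((45 + 38)/83) = 1.
  m_8 = 83*1 - 38 = 45, d_8 = (2108 - 45^2)/83 = 83/83 = 1, a_8 = floor((45 + 45)/1) = 90.
  m_9 = 1*90 - 45 = 45, d_9 = (2108 - 45^2)/1 = 83/1 = 83: (m_9, d_9) = (m_1, d_1) = (45, 83), so from here the quotients repeat a_1, ..., a_8; the period length is 8.
So sqrt(2108) = [45; (1, 10, 2, 22, 2, 10, 1, 90)] with period length k = 8.
k is even, so the fundamental solution of x^2 - 2108y^2 = 1 is (p_{k-1}, q_{k-1}) = (p_7, q_7); compute convergents through index 7.
Convergents (p_i = a_i*p_{i-1} + p_{i-2}, q_i = a_i*q_{i-1} + q_{i-2} with p_{-2}=0, p_{-1}=1, q_{-2}=1, q_{-1}=0):
  i=0: a_0=45, p_0 = 45*1 + 0 = 45, q_0 = 45*0 + 1 = 1.
  i=1: a_1=1, p_1 = 1*45 + 1 = 46, q_1 = 1*1 + 0 = 1.
  i=2: a_2=10, p_2 = 10*46 + 45 = 505, q_2 = 10*1 + 1 = 11.
  i=3: a_3=2, p_3 = 2*505 + 46 = 1056, q_3 = 2*11 + 1 = 23.
  i=4: a_4=22, p_4 = 22*1056 + 505 = 23737, q_4 = 22*23 + 11 = 517.
  i=5: a_5=2, p_5 = 2*23737 + 1056 = 48530, q_5 = 2*517 + 23 = 1057.
  i=6: a_6=10, p_6 = 10*48530 + 23737 = 509037, q_6 = 10*1057 + 517 = 11087.
  i=7: a_7=1, p_7 = 1*509037 + 48530 = 557567, q_7 = 1*11087 + 1057 = 12144.
Check: 557567^2 - 2108*12144^2 = 310880959489 - 310880959488 = 1, so (x, y) = (557567, 12144) solves the equation, and by the theorem it is the least positive solution.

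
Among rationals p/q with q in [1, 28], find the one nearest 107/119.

9/10

Expand x = 107/119 as a continued fraction with the Euclidean algorithm:
  107 = 0*119 + 107, so a_0 = 0.
  119 = 1*107 + 12, so a_1 = 1.
  107 = 8*12 + 11, so a_2 = 8.
  12 = 1*11 + 1, so a_3 = 1.
  11 = 11*1 + 0, so a_4 = 11.
so x = [0; 1, 8, 1, 11].
Convergents (p_i = a_i*p_{i-1} + p_{i-2}, q_i = a_i*q_{i-1} + q_{i-2} with p_{-2}=0, p_{-1}=1, q_{-2}=1, q_{-1}=0), until the denominator exceeds 28:
  i=0: a_0=0, p_0 = 0*1 + 0 = 0, q_0 = 0*0 + 1 = 1.
  i=1: a_1=1, p_1 = 1*0 + 1 = 1, q_1 = 1*1 + 0 = 1.
  i=2: a_2=8, p_2 = 8*1 + 0 = 8, q_2 = 8*1 + 1 = 9.
  i=3: a_3=1, p_3 = 1*8 + 1 = 9, q_3 = 1*9 + 1 = 10.
  i=4: a_4=11, p_4 = 11*9 + 8 = 107, q_4 = 11*10 + 9 = 119.
q_4 = 119 > 28, so the last convergent with denominator <= 28 is p_3/q_3 = 9/10.
The closest fraction with denominator <= 28 is either p_3/q_3 or the intermediate fraction (k*p_3 + p_2)/(k*q_3 + q_2) with the largest k >= 1 whose denominator stays <= 28; these approach x as k grows, and every other convergent or intermediate fraction in range is farther away.
Largest k: floor((28 - q_2)/q_3) = floor((28 - 9)/10) = 1.
That gives (1*9 + 8)/(1*10 + 9) = 17/19.
Compare the errors: |x - 9/10| = |107*10 - 9*119|/(119*10) = 1/1190, and |x - 17/19| = |107*19 - 17*119|/(119*19) = 10/2261.
Cross-multiplying, 1*2261 = 2261 < 11900 = 10*1190, so 1/1190 is smaller: the convergent 9/10 is closer to x than 17/19.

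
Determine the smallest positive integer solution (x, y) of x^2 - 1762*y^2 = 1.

(x, y) = (1763, 42)

First expand sqrt(1762) as a continued fraction. With x_i = (sqrt(1762) + m_i)/d_i and (m_0, d_0) = (0, 1): a_0 = floor(sqrt(1762)) = 41, since 41^2 = 1681 <= 1762 < 1764 = 42^2.
Iterate m_{i+1} = d_i*a_i - m_i, d_{i+1} = (1762 - m_{i+1}^2)/d_i, a_{i+1} = floor((a_0 + m_{i+1})/d_{i+1}):
  m_1 = 1*41 - 0 = 41, d_1 = (1762 - 41^2)/1 = 81/1 = 81, a_1 = floor((41 + 41)/81) = 1.
  m_2 = 81*1 - 41 = 40, d_2 = (1762 - 40^2)/81 = 162/81 = 2, a_2 = floor((41 + 40)/2) = 40.
  m_3 = 2*40 - 40 = 40, d_3 = (1762 - 40^2)/2 = 162/2 = 81, a_3 = floor((41 + 40)/81) = 1.
  m_4 = 81*1 - 40 = 41, d_4 = (1762 - 41^2)/81 = 81/81 = 1, a_4 = floor((41 + 41)/1) = 82.
  m_5 = 1*82 - 41 = 41, d_5 = (1762 - 41^2)/1 = 81/1 = 81: (m_5, d_5) = (m_1, d_1) = (41, 81), so from here the quotients repeat a_1, ..., a_4; the period length is 4.
So sqrt(1762) = [41; (1, 40, 1, 82)] with period length k = 4.
k is even, so the fundamental solution of x^2 - 1762y^2 = 1 is (p_{k-1}, q_{k-1}) = (p_3, q_3); compute convergents through index 3.
Convergents (p_i = a_i*p_{i-1} + p_{i-2}, q_i = a_i*q_{i-1} + q_{i-2} with p_{-2}=0, p_{-1}=1, q_{-2}=1, q_{-1}=0):
  i=0: a_0=41, p_0 = 41*1 + 0 = 41, q_0 = 41*0 + 1 = 1.
  i=1: a_1=1, p_1 = 1*41 + 1 = 42, q_1 = 1*1 + 0 = 1.
  i=2: a_2=40, p_2 = 40*42 + 41 = 1721, q_2 = 40*1 + 1 = 41.
  i=3: a_3=1, p_3 = 1*1721 + 42 = 1763, q_3 = 1*41 + 1 = 42.
Check: 1763^2 - 1762*42^2 = 3108169 - 3108168 = 1, so (x, y) = (1763, 42) solves the equation, and by the theorem it is the least positive solution.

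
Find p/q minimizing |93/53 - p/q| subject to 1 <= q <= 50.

Expand x = 93/53 as a continued fraction with the Euclidean algorithm:
  93 = 1*53 + 40, so a_0 = 1.
  53 = 1*40 + 13, so a_1 = 1.
  40 = 3*13 + 1, so a_2 = 3.
  13 = 13*1 + 0, so a_3 = 13.
so x = [1; 1, 3, 13].
Convergents (p_i = a_i*p_{i-1} + p_{i-2}, q_i = a_i*q_{i-1} + q_{i-2} with p_{-2}=0, p_{-1}=1, q_{-2}=1, q_{-1}=0), until the denominator exceeds 50:
  i=0: a_0=1, p_0 = 1*1 + 0 = 1, q_0 = 1*0 + 1 = 1.
  i=1: a_1=1, p_1 = 1*1 + 1 = 2, q_1 = 1*1 + 0 = 1.
  i=2: a_2=3, p_2 = 3*2 + 1 = 7, q_2 = 3*1 + 1 = 4.
  i=3: a_3=13, p_3 = 13*7 + 2 = 93, q_3 = 13*4 + 1 = 53.
q_3 = 53 > 50, so the last convergent with denominator <= 50 is p_2/q_2 = 7/4.
The closest fraction with denominator <= 50 is either p_2/q_2 or the intermediate fraction (k*p_2 + p_1)/(k*q_2 + q_1) with the largest k >= 1 whose denominator stays <= 50; these approach x as k grows, and every other convergent or intermediate fraction in range is farther away.
Largest k: floor((50 - q_1)/q_2) = floor((50 - 1)/4) = 12.
That gives (12*7 + 2)/(12*4 + 1) = 86/49.
Compare the errors: |x - 7/4| = |93*4 - 7*53|/(53*4) = 1/212, and |x - 86/49| = |93*49 - 86*53|/(53*49) = 1/2597.
Cross-multiplying, 1*212 = 212 < 2597 = 1*2597, so 1/2597 is smaller: the intermediate fraction 86/49 is closer to x than 7/4.

86/49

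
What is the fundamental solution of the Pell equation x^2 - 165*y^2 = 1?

First expand sqrt(165) as a continued fraction. With x_i = (sqrt(165) + m_i)/d_i and (m_0, d_0) = (0, 1): a_0 = floor(sqrt(165)) = 12, since 12^2 = 144 <= 165 < 169 = 13^2.
Iterate m_{i+1} = d_i*a_i - m_i, d_{i+1} = (165 - m_{i+1}^2)/d_i, a_{i+1} = floor((a_0 + m_{i+1})/d_{i+1}):
  m_1 = 1*12 - 0 = 12, d_1 = (165 - 12^2)/1 = 21/1 = 21, a_1 = floor((12 + 12)/21) = 1.
  m_2 = 21*1 - 12 = 9, d_2 = (165 - 9^2)/21 = 84/21 = 4, a_2 = floor((12 + 9)/4) = 5.
  m_3 = 4*5 - 9 = 11, d_3 = (165 - 11^2)/4 = 44/4 = 11, a_3 = floor((12 + 11)/11) = 2.
  m_4 = 11*2 - 11 = 11, d_4 = (165 - 11^2)/11 = 44/11 = 4, a_4 = floor((12 + 11)/4) = 5.
  m_5 = 4*5 - 11 = 9, d_5 = (165 - 9^2)/4 = 84/4 = 21, a_5 = floor((12 + 9)/21) = 1.
  m_6 = 21*1 - 9 = 12, d_6 = (165 - 12^2)/21 = 21/21 = 1, a_6 = floor((12 + 12)/1) = 24.
  m_7 = 1*24 - 12 = 12, d_7 = (165 - 12^2)/1 = 21/1 = 21: (m_7, d_7) = (m_1, d_1) = (12, 21), so from here the quotients repeat a_1, ..., a_6; the period length is 6.
So sqrt(165) = [12; (1, 5, 2, 5, 1, 24)] with period length k = 6.
k is even, so the fundamental solution of x^2 - 165y^2 = 1 is (p_{k-1}, q_{k-1}) = (p_5, q_5); compute convergents through index 5.
Convergents (p_i = a_i*p_{i-1} + p_{i-2}, q_i = a_i*q_{i-1} + q_{i-2} with p_{-2}=0, p_{-1}=1, q_{-2}=1, q_{-1}=0):
  i=0: a_0=12, p_0 = 12*1 + 0 = 12, q_0 = 12*0 + 1 = 1.
  i=1: a_1=1, p_1 = 1*12 + 1 = 13, q_1 = 1*1 + 0 = 1.
  i=2: a_2=5, p_2 = 5*13 + 12 = 77, q_2 = 5*1 + 1 = 6.
  i=3: a_3=2, p_3 = 2*77 + 13 = 167, q_3 = 2*6 + 1 = 13.
  i=4: a_4=5, p_4 = 5*167 + 77 = 912, q_4 = 5*13 + 6 = 71.
  i=5: a_5=1, p_5 = 1*912 + 167 = 1079, q_5 = 1*71 + 13 = 84.
Check: 1079^2 - 165*84^2 = 1164241 - 1164240 = 1, so (x, y) = (1079, 84) solves the equation, and by the theorem it is the least positive solution.

(x, y) = (1079, 84)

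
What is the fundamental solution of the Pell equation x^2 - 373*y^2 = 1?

(x, y) = (52387849, 2712540)

First expand sqrt(373) as a continued fraction. With x_i = (sqrt(373) + m_i)/d_i and (m_0, d_0) = (0, 1): a_0 = floor(sqrt(373)) = 19, since 19^2 = 361 <= 373 < 400 = 20^2.
Iterate m_{i+1} = d_i*a_i - m_i, d_{i+1} = (373 - m_{i+1}^2)/d_i, a_{i+1} = floor((a_0 + m_{i+1})/d_{i+1}):
  m_1 = 1*19 - 0 = 19, d_1 = (373 - 19^2)/1 = 12/1 = 12, a_1 = floor((19 + 19)/12) = 3.
  m_2 = 12*3 - 19 = 17, d_2 = (373 - 17^2)/12 = 84/12 = 7, a_2 = floor((19 + 17)/7) = 5.
  m_3 = 7*5 - 17 = 18, d_3 = (373 - 18^2)/7 = 49/7 = 7, a_3 = floor((19 + 18)/7) = 5.
  m_4 = 7*5 - 18 = 17, d_4 = (373 - 17^2)/7 = 84/7 = 12, a_4 = floor((19 + 17)/12) = 3.
  m_5 = 12*3 - 17 = 19, d_5 = (373 - 19^2)/12 = 12/12 = 1, a_5 = floor((19 + 19)/1) = 38.
  m_6 = 1*38 - 19 = 19, d_6 = (373 - 19^2)/1 = 12/1 = 12: (m_6, d_6) = (m_1, d_1) = (19, 12), so from here the quotients repeat a_1, ..., a_5; the period length is 5.
So sqrt(373) = [19; (3, 5, 5, 3, 38)] with period length k = 5.
k is odd, so (p_{k-1}, q_{k-1}) only solves x^2 - 373y^2 = -1 and the fundamental solution of x^2 - 373y^2 = 1 is (p_{2k-1}, q_{2k-1}) = (p_9, q_9); compute convergents through index 9, running through the period twice.
Convergents (p_i = a_i*p_{i-1} + p_{i-2}, q_i = a_i*q_{i-1} + q_{i-2} with p_{-2}=0, p_{-1}=1, q_{-2}=1, q_{-1}=0):
  i=0: a_0=19, p_0 = 19*1 + 0 = 19, q_0 = 19*0 + 1 = 1.
  i=1: a_1=3, p_1 = 3*19 + 1 = 58, q_1 = 3*1 + 0 = 3.
  i=2: a_2=5, p_2 = 5*58 + 19 = 309, q_2 = 5*3 + 1 = 16.
  i=3: a_3=5, p_3 = 5*309 + 58 = 1603, q_3 = 5*16 + 3 = 83.
  i=4: a_4=3, p_4 = 3*1603 + 309 = 5118, q_4 = 3*83 + 16 = 265.
  i=5: a_5=38, p_5 = 38*5118 + 1603 = 196087, q_5 = 38*265 + 83 = 10153.
  i=6: a_6=3, p_6 = 3*196087 + 5118 = 593379, q_6 = 3*10153 + 265 = 30724.
  i=7: a_7=5, p_7 = 5*593379 + 196087 = 3162982, q_7 = 5*30724 + 10153 = 163773.
  i=8: a_8=5, p_8 = 5*3162982 + 593379 = 16408289, q_8 = 5*163773 + 30724 = 849589.
  i=9: a_9=3, p_9 = 3*16408289 + 3162982 = 52387849, q_9 = 3*849589 + 163773 = 2712540.
Indeed p_4^2 - 373*q_4^2 = 26193924 - 26193925 = -1, not +1.
Check: 52387849^2 - 373*2712540^2 = 2744486722846801 - 2744486722846800 = 1, so (x, y) = (52387849, 2712540) solves the equation, and by the theorem it is the least positive solution.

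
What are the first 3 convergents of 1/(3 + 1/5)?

0/1, 1/3, 5/16

Using the convergent recurrence p_i = a_i*p_{i-1} + p_{i-2}, q_i = a_i*q_{i-1} + q_{i-2} with p_{-2}=0, p_{-1}=1, q_{-2}=1, q_{-1}=0:
  i=0: a_0=0, p_0 = 0*1 + 0 = 0, q_0 = 0*0 + 1 = 1.
  i=1: a_1=3, p_1 = 3*0 + 1 = 1, q_1 = 3*1 + 0 = 3.
  i=2: a_2=5, p_2 = 5*1 + 0 = 5, q_2 = 5*3 + 1 = 16.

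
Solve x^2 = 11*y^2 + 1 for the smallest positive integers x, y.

(x, y) = (10, 3)

First expand sqrt(11) as a continued fraction. With x_i = (sqrt(11) + m_i)/d_i and (m_0, d_0) = (0, 1): a_0 = floor(sqrt(11)) = 3, since 3^2 = 9 <= 11 < 16 = 4^2.
Iterate m_{i+1} = d_i*a_i - m_i, d_{i+1} = (11 - m_{i+1}^2)/d_i, a_{i+1} = floor((a_0 + m_{i+1})/d_{i+1}):
  m_1 = 1*3 - 0 = 3, d_1 = (11 - 3^2)/1 = 2/1 = 2, a_1 = floor((3 + 3)/2) = 3.
  m_2 = 2*3 - 3 = 3, d_2 = (11 - 3^2)/2 = 2/2 = 1, a_2 = floor((3 + 3)/1) = 6.
  m_3 = 1*6 - 3 = 3, d_3 = (11 - 3^2)/1 = 2/1 = 2: (m_3, d_3) = (m_1, d_1) = (3, 2), so from here the quotients repeat a_1, a_2; the period length is 2.
So sqrt(11) = [3; (3, 6)] with period length k = 2.
k is even, so the fundamental solution of x^2 - 11y^2 = 1 is (p_{k-1}, q_{k-1}) = (p_1, q_1); compute convergents through index 1.
Convergents (p_i = a_i*p_{i-1} + p_{i-2}, q_i = a_i*q_{i-1} + q_{i-2} with p_{-2}=0, p_{-1}=1, q_{-2}=1, q_{-1}=0):
  i=0: a_0=3, p_0 = 3*1 + 0 = 3, q_0 = 3*0 + 1 = 1.
  i=1: a_1=3, p_1 = 3*3 + 1 = 10, q_1 = 3*1 + 0 = 3.
Check: 10^2 - 11*3^2 = 100 - 99 = 1, so (x, y) = (10, 3) solves the equation, and by the theorem it is the least positive solution.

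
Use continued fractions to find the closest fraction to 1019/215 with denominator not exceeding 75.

346/73

Expand x = 1019/215 as a continued fraction with the Euclidean algorithm:
  1019 = 4*215 + 159, so a_0 = 4.
  215 = 1*159 + 56, so a_1 = 1.
  159 = 2*56 + 47, so a_2 = 2.
  56 = 1*47 + 9, so a_3 = 1.
  47 = 5*9 + 2, so a_4 = 5.
  9 = 4*2 + 1, so a_5 = 4.
  2 = 2*1 + 0, so a_6 = 2.
so x = [4; 1, 2, 1, 5, 4, 2].
Convergents (p_i = a_i*p_{i-1} + p_{i-2}, q_i = a_i*q_{i-1} + q_{i-2} with p_{-2}=0, p_{-1}=1, q_{-2}=1, q_{-1}=0), until the denominator exceeds 75:
  i=0: a_0=4, p_0 = 4*1 + 0 = 4, q_0 = 4*0 + 1 = 1.
  i=1: a_1=1, p_1 = 1*4 + 1 = 5, q_1 = 1*1 + 0 = 1.
  i=2: a_2=2, p_2 = 2*5 + 4 = 14, q_2 = 2*1 + 1 = 3.
  i=3: a_3=1, p_3 = 1*14 + 5 = 19, q_3 = 1*3 + 1 = 4.
  i=4: a_4=5, p_4 = 5*19 + 14 = 109, q_4 = 5*4 + 3 = 23.
  i=5: a_5=4, p_5 = 4*109 + 19 = 455, q_5 = 4*23 + 4 = 96.
q_5 = 96 > 75, so the last convergent with denominator <= 75 is p_4/q_4 = 109/23.
The closest fraction with denominator <= 75 is either p_4/q_4 or the intermediate fraction (k*p_4 + p_3)/(k*q_4 + q_3) with the largest k >= 1 whose denominator stays <= 75; these approach x as k grows, and every other convergent or intermediate fraction in range is farther away.
Largest k: floor((75 - q_3)/q_4) = floor((75 - 4)/23) = 3.
That gives (3*109 + 19)/(3*23 + 4) = 346/73.
Compare the errors: |x - 109/23| = |1019*23 - 109*215|/(215*23) = 2/4945, and |x - 346/73| = |1019*73 - 346*215|/(215*73) = 3/15695.
Cross-multiplying, 3*4945 = 14835 < 31390 = 2*15695, so 3/15695 is smaller: the intermediate fraction 346/73 is closer to x than 109/23.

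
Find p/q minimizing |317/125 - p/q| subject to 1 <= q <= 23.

Expand x = 317/125 as a continued fraction with the Euclidean algorithm:
  317 = 2*125 + 67, so a_0 = 2.
  125 = 1*67 + 58, so a_1 = 1.
  67 = 1*58 + 9, so a_2 = 1.
  58 = 6*9 + 4, so a_3 = 6.
  9 = 2*4 + 1, so a_4 = 2.
  4 = 4*1 + 0, so a_5 = 4.
so x = [2; 1, 1, 6, 2, 4].
Convergents (p_i = a_i*p_{i-1} + p_{i-2}, q_i = a_i*q_{i-1} + q_{i-2} with p_{-2}=0, p_{-1}=1, q_{-2}=1, q_{-1}=0), until the denominator exceeds 23:
  i=0: a_0=2, p_0 = 2*1 + 0 = 2, q_0 = 2*0 + 1 = 1.
  i=1: a_1=1, p_1 = 1*2 + 1 = 3, q_1 = 1*1 + 0 = 1.
  i=2: a_2=1, p_2 = 1*3 + 2 = 5, q_2 = 1*1 + 1 = 2.
  i=3: a_3=6, p_3 = 6*5 + 3 = 33, q_3 = 6*2 + 1 = 13.
  i=4: a_4=2, p_4 = 2*33 + 5 = 71, q_4 = 2*13 + 2 = 28.
q_4 = 28 > 23, so the last convergent with denominator <= 23 is p_3/q_3 = 33/13.
The closest fraction with denominator <= 23 is either p_3/q_3 or the intermediate fraction (k*p_3 + p_2)/(k*q_3 + q_2) with the largest k >= 1 whose denominator stays <= 23; these approach x as k grows, and every other convergent or intermediate fraction in range is farther away.
Largest k: floor((23 - q_2)/q_3) = floor((23 - 2)/13) = 1.
That gives (1*33 + 5)/(1*13 + 2) = 38/15.
Compare the errors: |x - 33/13| = |317*13 - 33*125|/(125*13) = 4/1625, and |x - 38/15| = |317*15 - 38*125|/(125*15) = 5/1875.
Cross-multiplying, 4*1875 = 7500 < 8125 = 5*1625, so 4/1625 is smaller: the convergent 33/13 is closer to x than 38/15.

33/13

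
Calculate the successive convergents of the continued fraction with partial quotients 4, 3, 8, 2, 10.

Using the convergent recurrence p_i = a_i*p_{i-1} + p_{i-2}, q_i = a_i*q_{i-1} + q_{i-2} with p_{-2}=0, p_{-1}=1, q_{-2}=1, q_{-1}=0:
  i=0: a_0=4, p_0 = 4*1 + 0 = 4, q_0 = 4*0 + 1 = 1.
  i=1: a_1=3, p_1 = 3*4 + 1 = 13, q_1 = 3*1 + 0 = 3.
  i=2: a_2=8, p_2 = 8*13 + 4 = 108, q_2 = 8*3 + 1 = 25.
  i=3: a_3=2, p_3 = 2*108 + 13 = 229, q_3 = 2*25 + 3 = 53.
  i=4: a_4=10, p_4 = 10*229 + 108 = 2398, q_4 = 10*53 + 25 = 555.

4/1, 13/3, 108/25, 229/53, 2398/555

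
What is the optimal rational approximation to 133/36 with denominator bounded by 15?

48/13

Expand x = 133/36 as a continued fraction with the Euclidean algorithm:
  133 = 3*36 + 25, so a_0 = 3.
  36 = 1*25 + 11, so a_1 = 1.
  25 = 2*11 + 3, so a_2 = 2.
  11 = 3*3 + 2, so a_3 = 3.
  3 = 1*2 + 1, so a_4 = 1.
  2 = 2*1 + 0, so a_5 = 2.
so x = [3; 1, 2, 3, 1, 2].
Convergents (p_i = a_i*p_{i-1} + p_{i-2}, q_i = a_i*q_{i-1} + q_{i-2} with p_{-2}=0, p_{-1}=1, q_{-2}=1, q_{-1}=0), until the denominator exceeds 15:
  i=0: a_0=3, p_0 = 3*1 + 0 = 3, q_0 = 3*0 + 1 = 1.
  i=1: a_1=1, p_1 = 1*3 + 1 = 4, q_1 = 1*1 + 0 = 1.
  i=2: a_2=2, p_2 = 2*4 + 3 = 11, q_2 = 2*1 + 1 = 3.
  i=3: a_3=3, p_3 = 3*11 + 4 = 37, q_3 = 3*3 + 1 = 10.
  i=4: a_4=1, p_4 = 1*37 + 11 = 48, q_4 = 1*10 + 3 = 13.
  i=5: a_5=2, p_5 = 2*48 + 37 = 133, q_5 = 2*13 + 10 = 36.
q_5 = 36 > 15, so the last convergent with denominator <= 15 is p_4/q_4 = 48/13.
The closest fraction with denominator <= 15 is either p_4/q_4 or the intermediate fraction (k*p_4 + p_3)/(k*q_4 + q_3) with the largest k >= 1 whose denominator stays <= 15; these approach x as k grows, and every other convergent or intermediate fraction in range is farther away.
Largest k: floor((15 - q_3)/q_4) = floor((15 - 10)/13) = 0.
Since k = 0, no intermediate fraction beyond p_4/q_4 has denominator <= 15, so the convergent 48/13 is the closest (its error is |133*13 - 48*36|/(36*13) = 1/468).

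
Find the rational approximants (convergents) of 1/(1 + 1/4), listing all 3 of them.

Using the convergent recurrence p_i = a_i*p_{i-1} + p_{i-2}, q_i = a_i*q_{i-1} + q_{i-2} with p_{-2}=0, p_{-1}=1, q_{-2}=1, q_{-1}=0:
  i=0: a_0=0, p_0 = 0*1 + 0 = 0, q_0 = 0*0 + 1 = 1.
  i=1: a_1=1, p_1 = 1*0 + 1 = 1, q_1 = 1*1 + 0 = 1.
  i=2: a_2=4, p_2 = 4*1 + 0 = 4, q_2 = 4*1 + 1 = 5.

0/1, 1/1, 4/5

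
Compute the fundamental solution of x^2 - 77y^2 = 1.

First expand sqrt(77) as a continued fraction. With x_i = (sqrt(77) + m_i)/d_i and (m_0, d_0) = (0, 1): a_0 = floor(sqrt(77)) = 8, since 8^2 = 64 <= 77 < 81 = 9^2.
Iterate m_{i+1} = d_i*a_i - m_i, d_{i+1} = (77 - m_{i+1}^2)/d_i, a_{i+1} = floor((a_0 + m_{i+1})/d_{i+1}):
  m_1 = 1*8 - 0 = 8, d_1 = (77 - 8^2)/1 = 13/1 = 13, a_1 = floor((8 + 8)/13) = 1.
  m_2 = 13*1 - 8 = 5, d_2 = (77 - 5^2)/13 = 52/13 = 4, a_2 = floor((8 + 5)/4) = 3.
  m_3 = 4*3 - 5 = 7, d_3 = (77 - 7^2)/4 = 28/4 = 7, a_3 = floor((8 + 7)/7) = 2.
  m_4 = 7*2 - 7 = 7, d_4 = (77 - 7^2)/7 = 28/7 = 4, a_4 = floor((8 + 7)/4) = 3.
  m_5 = 4*3 - 7 = 5, d_5 = (77 - 5^2)/4 = 52/4 = 13, a_5 = floor((8 + 5)/13) = 1.
  m_6 = 13*1 - 5 = 8, d_6 = (77 - 8^2)/13 = 13/13 = 1, a_6 = floor((8 + 8)/1) = 16.
  m_7 = 1*16 - 8 = 8, d_7 = (77 - 8^2)/1 = 13/1 = 13: (m_7, d_7) = (m_1, d_1) = (8, 13), so from here the quotients repeat a_1, ..., a_6; the period length is 6.
So sqrt(77) = [8; (1, 3, 2, 3, 1, 16)] with period length k = 6.
k is even, so the fundamental solution of x^2 - 77y^2 = 1 is (p_{k-1}, q_{k-1}) = (p_5, q_5); compute convergents through index 5.
Convergents (p_i = a_i*p_{i-1} + p_{i-2}, q_i = a_i*q_{i-1} + q_{i-2} with p_{-2}=0, p_{-1}=1, q_{-2}=1, q_{-1}=0):
  i=0: a_0=8, p_0 = 8*1 + 0 = 8, q_0 = 8*0 + 1 = 1.
  i=1: a_1=1, p_1 = 1*8 + 1 = 9, q_1 = 1*1 + 0 = 1.
  i=2: a_2=3, p_2 = 3*9 + 8 = 35, q_2 = 3*1 + 1 = 4.
  i=3: a_3=2, p_3 = 2*35 + 9 = 79, q_3 = 2*4 + 1 = 9.
  i=4: a_4=3, p_4 = 3*79 + 35 = 272, q_4 = 3*9 + 4 = 31.
  i=5: a_5=1, p_5 = 1*272 + 79 = 351, q_5 = 1*31 + 9 = 40.
Check: 351^2 - 77*40^2 = 123201 - 123200 = 1, so (x, y) = (351, 40) solves the equation, and by the theorem it is the least positive solution.

(x, y) = (351, 40)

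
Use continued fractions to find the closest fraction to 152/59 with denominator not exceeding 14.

Expand x = 152/59 as a continued fraction with the Euclidean algorithm:
  152 = 2*59 + 34, so a_0 = 2.
  59 = 1*34 + 25, so a_1 = 1.
  34 = 1*25 + 9, so a_2 = 1.
  25 = 2*9 + 7, so a_3 = 2.
  9 = 1*7 + 2, so a_4 = 1.
  7 = 3*2 + 1, so a_5 = 3.
  2 = 2*1 + 0, so a_6 = 2.
so x = [2; 1, 1, 2, 1, 3, 2].
Convergents (p_i = a_i*p_{i-1} + p_{i-2}, q_i = a_i*q_{i-1} + q_{i-2} with p_{-2}=0, p_{-1}=1, q_{-2}=1, q_{-1}=0), until the denominator exceeds 14:
  i=0: a_0=2, p_0 = 2*1 + 0 = 2, q_0 = 2*0 + 1 = 1.
  i=1: a_1=1, p_1 = 1*2 + 1 = 3, q_1 = 1*1 + 0 = 1.
  i=2: a_2=1, p_2 = 1*3 + 2 = 5, q_2 = 1*1 + 1 = 2.
  i=3: a_3=2, p_3 = 2*5 + 3 = 13, q_3 = 2*2 + 1 = 5.
  i=4: a_4=1, p_4 = 1*13 + 5 = 18, q_4 = 1*5 + 2 = 7.
  i=5: a_5=3, p_5 = 3*18 + 13 = 67, q_5 = 3*7 + 5 = 26.
q_5 = 26 > 14, so the last convergent with denominator <= 14 is p_4/q_4 = 18/7.
The closest fraction with denominator <= 14 is either p_4/q_4 or the intermediate fraction (k*p_4 + p_3)/(k*q_4 + q_3) with the largest k >= 1 whose denominator stays <= 14; these approach x as k grows, and every other convergent or intermediate fraction in range is farther away.
Largest k: floor((14 - q_3)/q_4) = floor((14 - 5)/7) = 1.
That gives (1*18 + 13)/(1*7 + 5) = 31/12.
Compare the errors: |x - 18/7| = |152*7 - 18*59|/(59*7) = 2/413, and |x - 31/12| = |152*12 - 31*59|/(59*12) = 5/708.
Cross-multiplying, 2*708 = 1416 < 2065 = 5*413, so 2/413 is smaller: the convergent 18/7 is closer to x than 31/12.

18/7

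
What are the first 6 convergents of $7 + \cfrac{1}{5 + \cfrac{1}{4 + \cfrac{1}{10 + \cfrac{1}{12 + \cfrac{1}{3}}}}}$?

7/1, 36/5, 151/21, 1546/215, 18703/2601, 57655/8018

Using the convergent recurrence p_i = a_i*p_{i-1} + p_{i-2}, q_i = a_i*q_{i-1} + q_{i-2} with p_{-2}=0, p_{-1}=1, q_{-2}=1, q_{-1}=0:
  i=0: a_0=7, p_0 = 7*1 + 0 = 7, q_0 = 7*0 + 1 = 1.
  i=1: a_1=5, p_1 = 5*7 + 1 = 36, q_1 = 5*1 + 0 = 5.
  i=2: a_2=4, p_2 = 4*36 + 7 = 151, q_2 = 4*5 + 1 = 21.
  i=3: a_3=10, p_3 = 10*151 + 36 = 1546, q_3 = 10*21 + 5 = 215.
  i=4: a_4=12, p_4 = 12*1546 + 151 = 18703, q_4 = 12*215 + 21 = 2601.
  i=5: a_5=3, p_5 = 3*18703 + 1546 = 57655, q_5 = 3*2601 + 215 = 8018.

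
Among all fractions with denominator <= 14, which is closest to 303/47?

Expand x = 303/47 as a continued fraction with the Euclidean algorithm:
  303 = 6*47 + 21, so a_0 = 6.
  47 = 2*21 + 5, so a_1 = 2.
  21 = 4*5 + 1, so a_2 = 4.
  5 = 5*1 + 0, so a_3 = 5.
so x = [6; 2, 4, 5].
Convergents (p_i = a_i*p_{i-1} + p_{i-2}, q_i = a_i*q_{i-1} + q_{i-2} with p_{-2}=0, p_{-1}=1, q_{-2}=1, q_{-1}=0), until the denominator exceeds 14:
  i=0: a_0=6, p_0 = 6*1 + 0 = 6, q_0 = 6*0 + 1 = 1.
  i=1: a_1=2, p_1 = 2*6 + 1 = 13, q_1 = 2*1 + 0 = 2.
  i=2: a_2=4, p_2 = 4*13 + 6 = 58, q_2 = 4*2 + 1 = 9.
  i=3: a_3=5, p_3 = 5*58 + 13 = 303, q_3 = 5*9 + 2 = 47.
q_3 = 47 > 14, so the last convergent with denominator <= 14 is p_2/q_2 = 58/9.
The closest fraction with denominator <= 14 is either p_2/q_2 or the intermediate fraction (k*p_2 + p_1)/(k*q_2 + q_1) with the largest k >= 1 whose denominator stays <= 14; these approach x as k grows, and every other convergent or intermediate fraction in range is farther away.
Largest k: floor((14 - q_1)/q_2) = floor((14 - 2)/9) = 1.
That gives (1*58 + 13)/(1*9 + 2) = 71/11.
Compare the errors: |x - 58/9| = |303*9 - 58*47|/(47*9) = 1/423, and |x - 71/11| = |303*11 - 71*47|/(47*11) = 4/517.
Cross-multiplying, 1*517 = 517 < 1692 = 4*423, so 1/423 is smaller: the convergent 58/9 is closer to x than 71/11.

58/9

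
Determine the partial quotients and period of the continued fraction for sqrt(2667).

Write x_i = (sqrt(2667) + m_i)/d_i with (m_0, d_0) = (0, 1). a_0 = floor(sqrt(2667)) = 51, since 51^2 = 2601 <= 2667 < 2704 = 52^2.
Iterate m_{i+1} = d_i*a_i - m_i, d_{i+1} = (2667 - m_{i+1}^2)/d_i, a_{i+1} = floor((a_0 + m_{i+1})/d_{i+1}):
  m_1 = 1*51 - 0 = 51, d_1 = (2667 - 51^2)/1 = 66/1 = 66, a_1 = floor((51 + 51)/66) = 1.
  m_2 = 66*1 - 51 = 15, d_2 = (2667 - 15^2)/66 = 2442/66 = 37, a_2 = floor((51 + 15)/37) = 1.
  m_3 = 37*1 - 15 = 22, d_3 = (2667 - 22^2)/37 = 2183/37 = 59, a_3 = floor((51 + 22)/59) = 1.
  m_4 = 59*1 - 22 = 37, d_4 = (2667 - 37^2)/59 = 1298/59 = 22, a_4 = floor((51 + 37)/22) = 4.
  m_5 = 22*4 - 37 = 51, d_5 = (2667 - 51^2)/22 = 66/22 = 3, a_5 = floor((51 + 51)/3) = 34.
  m_6 = 3*34 - 51 = 51, d_6 = (2667 - 51^2)/3 = 66/3 = 22, a_6 = floor((51 + 51)/22) = 4.
  m_7 = 22*4 - 51 = 37, d_7 = (2667 - 37^2)/22 = 1298/22 = 59, a_7 = floor((51 + 37)/59) = 1.
  m_8 = 59*1 - 37 = 22, d_8 = (2667 - 22^2)/59 = 2183/59 = 37, a_8 = floor((51 + 22)/37) = 1.
  m_9 = 37*1 - 22 = 15, d_9 = (2667 - 15^2)/37 = 2442/37 = 66, a_9 = floor((51 + 15)/66) = 1.
  m_10 = 66*1 - 15 = 51, d_10 = (2667 - 51^2)/66 = 66/66 = 1, a_10 = floor((51 + 51)/1) = 102.
  m_11 = 1*102 - 51 = 51, d_11 = (2667 - 51^2)/1 = 66/1 = 66: (m_11, d_11) = (m_1, d_1) = (51, 66), so from here the quotients repeat a_1, ..., a_10; the period length is 10.
Hence the expansion of sqrt(2667) is a_0 = 51 followed by the repeating block 1, 1, 1, 4, 34, 4, 1, 1, 1, 102 (period 10).

[51; (1, 1, 1, 4, 34, 4, 1, 1, 1, 102)]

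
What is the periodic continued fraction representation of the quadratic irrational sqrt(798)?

Write x_i = (sqrt(798) + m_i)/d_i with (m_0, d_0) = (0, 1). a_0 = floor(sqrt(798)) = 28, since 28^2 = 784 <= 798 < 841 = 29^2.
Iterate m_{i+1} = d_i*a_i - m_i, d_{i+1} = (798 - m_{i+1}^2)/d_i, a_{i+1} = floor((a_0 + m_{i+1})/d_{i+1}):
  m_1 = 1*28 - 0 = 28, d_1 = (798 - 28^2)/1 = 14/1 = 14, a_1 = floor((28 + 28)/14) = 4.
  m_2 = 14*4 - 28 = 28, d_2 = (798 - 28^2)/14 = 14/14 = 1, a_2 = floor((28 + 28)/1) = 56.
  m_3 = 1*56 - 28 = 28, d_3 = (798 - 28^2)/1 = 14/1 = 14: (m_3, d_3) = (m_1, d_1) = (28, 14), so from here the quotients repeat a_1, a_2; the period length is 2.
Hence the expansion of sqrt(798) is a_0 = 28 followed by the repeating block 4, 56 (period 2).

[28; (4, 56)]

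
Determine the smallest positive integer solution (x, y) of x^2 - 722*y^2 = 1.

First expand sqrt(722) as a continued fraction. With x_i = (sqrt(722) + m_i)/d_i and (m_0, d_0) = (0, 1): a_0 = floor(sqrt(722)) = 26, since 26^2 = 676 <= 722 < 729 = 27^2.
Iterate m_{i+1} = d_i*a_i - m_i, d_{i+1} = (722 - m_{i+1}^2)/d_i, a_{i+1} = floor((a_0 + m_{i+1})/d_{i+1}):
  m_1 = 1*26 - 0 = 26, d_1 = (722 - 26^2)/1 = 46/1 = 46, a_1 = floor((26 + 26)/46) = 1.
  m_2 = 46*1 - 26 = 20, d_2 = (722 - 20^2)/46 = 322/46 = 7, a_2 = floor((26 + 20)/7) = 6.
  m_3 = 7*6 - 20 = 22, d_3 = (722 - 22^2)/7 = 238/7 = 34, a_3 = floor((26 + 22)/34) = 1.
  m_4 = 34*1 - 22 = 12, d_4 = (722 - 12^2)/34 = 578/34 = 17, a_4 = floor((26 + 12)/17) = 2.
  m_5 = 17*2 - 12 = 22, d_5 = (722 - 22^2)/17 = 238/17 = 14, a_5 = floor((26 + 22)/14) = 3.
  m_6 = 14*3 - 22 = 20, d_6 = (722 - 20^2)/14 = 322/14 = 23, a_6 = floor((26 + 20)/23) = 2.
  m_7 = 23*2 - 20 = 26, d_7 = (722 - 26^2)/23 = 46/23 = 2, a_7 = floor((26 + 26)/2) = 26.
  m_8 = 2*26 - 26 = 26, d_8 = (722 - 26^2)/2 = 46/2 = 23, a_8 = floor((26 + 26)/23) = 2.
  m_9 = 23*2 - 26 = 20, d_9 = (722 - 20^2)/23 = 322/23 = 14, a_9 = floor((26 + 20)/14) = 3.
  m_10 = 14*3 - 20 = 22, d_10 = (722 - 22^2)/14 = 238/14 = 17, a_10 = floor((26 + 22)/17) = 2.
  m_11 = 17*2 - 22 = 12, d_11 = (722 - 12^2)/17 = 578/17 = 34, a_11 = floor((26 + 12)/34) = 1.
  m_12 = 34*1 - 12 = 22, d_12 = (722 - 22^2)/34 = 238/34 = 7, a_12 = floor((26 + 22)/7) = 6.
  m_13 = 7*6 - 22 = 20, d_13 = (722 - 20^2)/7 = 322/7 = 46, a_13 = floor((26 + 20)/46) = 1.
  m_14 = 46*1 - 20 = 26, d_14 = (722 - 26^2)/46 = 46/46 = 1, a_14 = floor((26 + 26)/1) = 52.
  m_15 = 1*52 - 26 = 26, d_15 = (722 - 26^2)/1 = 46/1 = 46: (m_15, d_15) = (m_1, d_1) = (26, 46), so from here the quotients repeat a_1, ..., a_14; the period length is 14.
So sqrt(722) = [26; (1, 6, 1, 2, 3, 2, 26, 2, 3, 2, 1, 6, 1, 52)] with period length k = 14.
k is even, so the fundamental solution of x^2 - 722y^2 = 1 is (p_{k-1}, q_{k-1}) = (p_13, q_13); compute convergents through index 13.
Convergents (p_i = a_i*p_{i-1} + p_{i-2}, q_i = a_i*q_{i-1} + q_{i-2} with p_{-2}=0, p_{-1}=1, q_{-2}=1, q_{-1}=0):
  i=0: a_0=26, p_0 = 26*1 + 0 = 26, q_0 = 26*0 + 1 = 1.
  i=1: a_1=1, p_1 = 1*26 + 1 = 27, q_1 = 1*1 + 0 = 1.
  i=2: a_2=6, p_2 = 6*27 + 26 = 188, q_2 = 6*1 + 1 = 7.
  i=3: a_3=1, p_3 = 1*188 + 27 = 215, q_3 = 1*7 + 1 = 8.
  i=4: a_4=2, p_4 = 2*215 + 188 = 618, q_4 = 2*8 + 7 = 23.
  i=5: a_5=3, p_5 = 3*618 + 215 = 2069, q_5 = 3*23 + 8 = 77.
  i=6: a_6=2, p_6 = 2*2069 + 618 = 4756, q_6 = 2*77 + 23 = 177.
  i=7: a_7=26, p_7 = 26*4756 + 2069 = 125725, q_7 = 26*177 + 77 = 4679.
  i=8: a_8=2, p_8 = 2*125725 + 4756 = 256206, q_8 = 2*4679 + 177 = 9535.
  i=9: a_9=3, p_9 = 3*256206 + 125725 = 894343, q_9 = 3*9535 + 4679 = 33284.
  i=10: a_10=2, p_10 = 2*894343 + 256206 = 2044892, q_10 = 2*33284 + 9535 = 76103.
  i=11: a_11=1, p_11 = 1*2044892 + 894343 = 2939235, q_11 = 1*76103 + 33284 = 109387.
  i=12: a_12=6, p_12 = 6*2939235 + 2044892 = 19680302, q_12 = 6*109387 + 76103 = 732425.
  i=13: a_13=1, p_13 = 1*19680302 + 2939235 = 22619537, q_13 = 1*732425 + 109387 = 841812.
Check: 22619537^2 - 722*841812^2 = 511643454094369 - 511643454094368 = 1, so (x, y) = (22619537, 841812) solves the equation, and by the theorem it is the least positive solution.

(x, y) = (22619537, 841812)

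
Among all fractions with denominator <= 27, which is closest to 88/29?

Expand x = 88/29 as a continued fraction with the Euclidean algorithm:
  88 = 3*29 + 1, so a_0 = 3.
  29 = 29*1 + 0, so a_1 = 29.
so x = [3; 29].
Convergents (p_i = a_i*p_{i-1} + p_{i-2}, q_i = a_i*q_{i-1} + q_{i-2} with p_{-2}=0, p_{-1}=1, q_{-2}=1, q_{-1}=0), until the denominator exceeds 27:
  i=0: a_0=3, p_0 = 3*1 + 0 = 3, q_0 = 3*0 + 1 = 1.
  i=1: a_1=29, p_1 = 29*3 + 1 = 88, q_1 = 29*1 + 0 = 29.
q_1 = 29 > 27, so the last convergent with denominator <= 27 is p_0/q_0 = 3/1.
The closest fraction with denominator <= 27 is either p_0/q_0 or the intermediate fraction (k*p_0 + p_{-1})/(k*q_0 + q_{-1}) with the largest k >= 1 whose denominator stays <= 27; these approach x as k grows, and every other convergent or intermediate fraction in range is farther away.
Largest k: floor((27 - q_{-1})/q_0) = floor((27 - 0)/1) = 27 (using the seeds p_{-1} = 1, q_{-1} = 0).
That gives (27*3 + 1)/(27*1 + 0) = 82/27.
Compare the errors: |x - 3/1| = |88*1 - 3*29|/(29*1) = 1/29, and |x - 82/27| = |88*27 - 82*29|/(29*27) = 2/783.
Cross-multiplying, 2*29 = 58 < 783 = 1*783, so 2/783 is smaller: the intermediate fraction 82/27 is closer to x than 3/1.

82/27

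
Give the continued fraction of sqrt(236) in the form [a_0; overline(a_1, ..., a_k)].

Write x_i = (sqrt(236) + m_i)/d_i with (m_0, d_0) = (0, 1). a_0 = floor(sqrt(236)) = 15, since 15^2 = 225 <= 236 < 256 = 16^2.
Iterate m_{i+1} = d_i*a_i - m_i, d_{i+1} = (236 - m_{i+1}^2)/d_i, a_{i+1} = floor((a_0 + m_{i+1})/d_{i+1}):
  m_1 = 1*15 - 0 = 15, d_1 = (236 - 15^2)/1 = 11/1 = 11, a_1 = floor((15 + 15)/11) = 2.
  m_2 = 11*2 - 15 = 7, d_2 = (236 - 7^2)/11 = 187/11 = 17, a_2 = floor((15 + 7)/17) = 1.
  m_3 = 17*1 - 7 = 10, d_3 = (236 - 10^2)/17 = 136/17 = 8, a_3 = floor((15 + 10)/8) = 3.
  m_4 = 8*3 - 10 = 14, d_4 = (236 - 14^2)/8 = 40/8 = 5, a_4 = floor((15 + 14)/5) = 5.
  m_5 = 5*5 - 14 = 11, d_5 = (236 - 11^2)/5 = 115/5 = 23, a_5 = floor((15 + 11)/23) = 1.
  m_6 = 23*1 - 11 = 12, d_6 = (236 - 12^2)/23 = 92/23 = 4, a_6 = floor((15 + 12)/4) = 6.
  m_7 = 4*6 - 12 = 12, d_7 = (236 - 12^2)/4 = 92/4 = 23, a_7 = floor((15 + 12)/23) = 1.
  m_8 = 23*1 - 12 = 11, d_8 = (236 - 11^2)/23 = 115/23 = 5, a_8 = floor((15 + 11)/5) = 5.
  m_9 = 5*5 - 11 = 14, d_9 = (236 - 14^2)/5 = 40/5 = 8, a_9 = floor((15 + 14)/8) = 3.
  m_10 = 8*3 - 14 = 10, d_10 = (236 - 10^2)/8 = 136/8 = 17, a_10 = floor((15 + 10)/17) = 1.
  m_11 = 17*1 - 10 = 7, d_11 = (236 - 7^2)/17 = 187/17 = 11, a_11 = floor((15 + 7)/11) = 2.
  m_12 = 11*2 - 7 = 15, d_12 = (236 - 15^2)/11 = 11/11 = 1, a_12 = floor((15 + 15)/1) = 30.
  m_13 = 1*30 - 15 = 15, d_13 = (236 - 15^2)/1 = 11/1 = 11: (m_13, d_13) = (m_1, d_1) = (15, 11), so from here the quotients repeat a_1, ..., a_12; the period length is 12.
Hence the expansion of sqrt(236) is a_0 = 15 followed by the repeating block 2, 1, 3, 5, 1, 6, 1, 5, 3, 1, 2, 30 (period 12).

[15; overline(2, 1, 3, 5, 1, 6, 1, 5, 3, 1, 2, 30)]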